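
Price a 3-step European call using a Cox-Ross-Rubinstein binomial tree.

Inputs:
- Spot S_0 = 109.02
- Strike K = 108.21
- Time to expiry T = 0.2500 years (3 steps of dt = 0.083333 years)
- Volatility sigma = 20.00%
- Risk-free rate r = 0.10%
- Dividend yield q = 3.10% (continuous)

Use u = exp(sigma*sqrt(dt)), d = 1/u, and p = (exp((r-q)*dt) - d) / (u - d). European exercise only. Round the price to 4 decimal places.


dt = T/N = 0.083333
u = exp(sigma*sqrt(dt)) = 1.059434; d = 1/u = 0.943900
p = (exp((r-q)*dt) - d) / (u - d) = 0.463959
Discount per step: exp(-r*dt) = 0.999917
Stock lattice S(k, i) with i counting down-moves:
  k=0: S(0,0) = 109.0200
  k=1: S(1,0) = 115.4995; S(1,1) = 102.9040
  k=2: S(2,0) = 122.3641; S(2,1) = 109.0200; S(2,2) = 97.1311
  k=3: S(3,0) = 129.6368; S(3,1) = 115.4995; S(3,2) = 102.9040; S(3,3) = 91.6820
Terminal payoffs V(N, i) = max(S_T - K, 0):
  V(3,0) = 21.426766; V(3,1) = 7.289521; V(3,2) = 0.000000; V(3,3) = 0.000000
Backward induction: V(k, i) = exp(-r*dt) * [p * V(k+1, i) + (1-p) * V(k+1, i+1)].
  V(2,0) = exp(-r*dt) * [p*21.426766 + (1-p)*7.289521] = 13.847464
  V(2,1) = exp(-r*dt) * [p*7.289521 + (1-p)*0.000000] = 3.381754
  V(2,2) = exp(-r*dt) * [p*0.000000 + (1-p)*0.000000] = 0.000000
  V(1,0) = exp(-r*dt) * [p*13.847464 + (1-p)*3.381754] = 8.236725
  V(1,1) = exp(-r*dt) * [p*3.381754 + (1-p)*0.000000] = 1.568864
  V(0,0) = exp(-r*dt) * [p*8.236725 + (1-p)*1.568864] = 4.662087

Answer: Price = V(0,0) = 4.6621


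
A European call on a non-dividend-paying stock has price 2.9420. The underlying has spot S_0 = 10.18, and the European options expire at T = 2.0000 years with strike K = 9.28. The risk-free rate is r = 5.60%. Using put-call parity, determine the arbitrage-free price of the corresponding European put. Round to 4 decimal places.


Put-call parity: C - P = S_0 * exp(-qT) - K * exp(-rT).
S_0 * exp(-qT) = 10.1800 * 1.00000000 = 10.18000000
K * exp(-rT) = 9.2800 * 0.89404426 = 8.29673071
P = C - S*exp(-qT) + K*exp(-rT)
P = 2.9420 - 10.18000000 + 8.29673071 = 1.0587

Answer: Put price = 1.0587


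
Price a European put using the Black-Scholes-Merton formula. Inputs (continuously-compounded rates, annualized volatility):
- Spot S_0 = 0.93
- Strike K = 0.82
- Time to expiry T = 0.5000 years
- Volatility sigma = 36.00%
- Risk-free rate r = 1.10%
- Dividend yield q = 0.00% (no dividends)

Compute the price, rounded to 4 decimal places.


d1 = (ln(S/K) + (r - q + 0.5*sigma^2) * T) / (sigma * sqrt(T)) = 0.64338957
d2 = d1 - sigma * sqrt(T) = 0.38883113
exp(-rT) = 0.99451510; exp(-qT) = 1.00000000
P = K * exp(-rT) * N(-d2) - S_0 * exp(-qT) * N(-d1)
N(-d1) = 0.25998567; N(-d2) = 0.34870054
P = 0.8200 * 0.99451510 * 0.34870054 - 0.9300 * 1.00000000 * 0.25998567 = 0.0426

Answer: Price = 0.0426


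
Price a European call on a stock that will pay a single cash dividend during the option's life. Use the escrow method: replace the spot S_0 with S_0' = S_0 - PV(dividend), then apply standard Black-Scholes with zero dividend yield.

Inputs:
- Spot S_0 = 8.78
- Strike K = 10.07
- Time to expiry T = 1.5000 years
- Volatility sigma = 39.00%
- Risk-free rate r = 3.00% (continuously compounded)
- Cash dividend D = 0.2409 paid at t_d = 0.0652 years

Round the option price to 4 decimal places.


Answer: Price = 1.2235

Derivation:
PV(D) = D * exp(-r * t_d) = 0.2409 * 0.99804591 = 0.24042926
S_0' = S_0 - PV(D) = 8.7800 - 0.24042926 = 8.53957074
d1 = (ln(S_0'/K) + (r + sigma^2/2)*T) / (sigma*sqrt(T)) = -0.01209036
d2 = d1 - sigma*sqrt(T) = -0.48974086
exp(-rT) = 0.95599748
N(d1) = 0.49517676; N(d2) = 0.31215864
C = S_0' * N(d1) - K * exp(-rT) * N(d2) = 8.53957074 * 0.49517676 - 10.0700 * 0.95599748 * 0.31215864 = 1.2235


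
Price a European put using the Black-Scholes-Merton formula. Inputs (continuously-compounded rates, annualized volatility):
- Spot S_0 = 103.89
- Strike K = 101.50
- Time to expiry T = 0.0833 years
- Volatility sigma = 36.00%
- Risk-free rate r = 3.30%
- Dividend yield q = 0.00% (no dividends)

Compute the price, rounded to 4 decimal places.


Answer: Price = 3.0473

Derivation:
d1 = (ln(S/K) + (r - q + 0.5*sigma^2) * T) / (sigma * sqrt(T)) = 0.30240524
d2 = d1 - sigma * sqrt(T) = 0.19850298
exp(-rT) = 0.99725487; exp(-qT) = 1.00000000
P = K * exp(-rT) * N(-d2) - S_0 * exp(-qT) * N(-d1)
N(-d1) = 0.38117158; N(-d2) = 0.42132578
P = 101.5000 * 0.99725487 * 0.42132578 - 103.8900 * 1.00000000 * 0.38117158 = 3.0473


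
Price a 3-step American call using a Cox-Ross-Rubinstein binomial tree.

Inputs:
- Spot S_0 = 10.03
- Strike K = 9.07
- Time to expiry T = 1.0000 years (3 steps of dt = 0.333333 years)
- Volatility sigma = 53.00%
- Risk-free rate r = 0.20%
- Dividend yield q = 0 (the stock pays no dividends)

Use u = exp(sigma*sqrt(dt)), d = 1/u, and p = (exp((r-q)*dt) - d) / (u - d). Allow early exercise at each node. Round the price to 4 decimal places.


Answer: Price = V(0,0) = 2.6466

Derivation:
dt = T/N = 0.333333
u = exp(sigma*sqrt(dt)) = 1.357976; d = 1/u = 0.736390
p = (exp((r-q)*dt) - d) / (u - d) = 0.425165
Discount per step: exp(-r*dt) = 0.999334
Stock lattice S(k, i) with i counting down-moves:
  k=0: S(0,0) = 10.0300
  k=1: S(1,0) = 13.6205; S(1,1) = 7.3860
  k=2: S(2,0) = 18.4963; S(2,1) = 10.0300; S(2,2) = 5.4390
  k=3: S(3,0) = 25.1176; S(3,1) = 13.6205; S(3,2) = 7.3860; S(3,3) = 4.0052
Terminal payoffs V(N, i) = max(S_T - K, 0):
  V(3,0) = 16.047568; V(3,1) = 4.550503; V(3,2) = 0.000000; V(3,3) = 0.000000
Backward induction: V(k, i) = exp(-r*dt) * [p * V(k+1, i) + (1-p) * V(k+1, i+1)]; then take max(V_cont, immediate exercise) for American.
  V(2,0) = exp(-r*dt) * [p*16.047568 + (1-p)*4.550503] = 9.432366; exercise = 9.426322; V(2,0) = max -> 9.432366
  V(2,1) = exp(-r*dt) * [p*4.550503 + (1-p)*0.000000] = 1.933427; exercise = 0.960000; V(2,1) = max -> 1.933427
  V(2,2) = exp(-r*dt) * [p*0.000000 + (1-p)*0.000000] = 0.000000; exercise = 0.000000; V(2,2) = max -> 0.000000
  V(1,0) = exp(-r*dt) * [p*9.432366 + (1-p)*1.933427] = 5.118303; exercise = 4.550503; V(1,0) = max -> 5.118303
  V(1,1) = exp(-r*dt) * [p*1.933427 + (1-p)*0.000000] = 0.821478; exercise = 0.000000; V(1,1) = max -> 0.821478
  V(0,0) = exp(-r*dt) * [p*5.118303 + (1-p)*0.821478] = 2.646574; exercise = 0.960000; V(0,0) = max -> 2.646574


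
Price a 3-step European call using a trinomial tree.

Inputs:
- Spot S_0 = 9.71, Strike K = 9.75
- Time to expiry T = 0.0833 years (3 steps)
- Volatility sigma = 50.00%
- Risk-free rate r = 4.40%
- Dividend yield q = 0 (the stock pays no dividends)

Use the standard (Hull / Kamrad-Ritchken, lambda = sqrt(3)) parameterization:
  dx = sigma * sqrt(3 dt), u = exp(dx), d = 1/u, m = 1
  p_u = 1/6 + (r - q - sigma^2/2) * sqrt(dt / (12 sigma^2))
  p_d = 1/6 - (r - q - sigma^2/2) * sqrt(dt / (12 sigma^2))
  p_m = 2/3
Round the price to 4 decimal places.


dt = T/N = 0.027767; dx = sigma*sqrt(3*dt) = 0.144309
u = exp(dx) = 1.155241; d = 1/u = 0.865620
p_u = 0.158874, p_m = 0.666667, p_d = 0.174459
Discount per step: exp(-r*dt) = 0.998779
Stock lattice S(k, j) with j the centered position index:
  k=0: S(0,+0) = 9.7100
  k=1: S(1,-1) = 8.4052; S(1,+0) = 9.7100; S(1,+1) = 11.2174
  k=2: S(2,-2) = 7.2757; S(2,-1) = 8.4052; S(2,+0) = 9.7100; S(2,+1) = 11.2174; S(2,+2) = 12.9588
  k=3: S(3,-3) = 6.2980; S(3,-2) = 7.2757; S(3,-1) = 8.4052; S(3,+0) = 9.7100; S(3,+1) = 11.2174; S(3,+2) = 12.9588; S(3,+3) = 14.9705
Terminal payoffs V(N, j) = max(S_T - K, 0):
  V(3,-3) = 0.000000; V(3,-2) = 0.000000; V(3,-1) = 0.000000; V(3,+0) = 0.000000; V(3,+1) = 1.467387; V(3,+2) = 3.208782; V(3,+3) = 5.220512
Backward induction: V(k, j) = exp(-r*dt) * [p_u * V(k+1, j+1) + p_m * V(k+1, j) + p_d * V(k+1, j-1)]
  V(2,-2) = exp(-r*dt) * [p_u*0.000000 + p_m*0.000000 + p_d*0.000000] = 0.000000
  V(2,-1) = exp(-r*dt) * [p_u*0.000000 + p_m*0.000000 + p_d*0.000000] = 0.000000
  V(2,+0) = exp(-r*dt) * [p_u*1.467387 + p_m*0.000000 + p_d*0.000000] = 0.232845
  V(2,+1) = exp(-r*dt) * [p_u*3.208782 + p_m*1.467387 + p_d*0.000000] = 1.486233
  V(2,+2) = exp(-r*dt) * [p_u*5.220512 + p_m*3.208782 + p_d*1.467387] = 3.220653
  V(1,-1) = exp(-r*dt) * [p_u*0.232845 + p_m*0.000000 + p_d*0.000000] = 0.036948
  V(1,+0) = exp(-r*dt) * [p_u*1.486233 + p_m*0.232845 + p_d*0.000000] = 0.390876
  V(1,+1) = exp(-r*dt) * [p_u*3.220653 + p_m*1.486233 + p_d*0.232845] = 1.541238
  V(0,+0) = exp(-r*dt) * [p_u*1.541238 + p_m*0.390876 + p_d*0.036948] = 0.511267

Answer: Price = V(0,0) = 0.5113


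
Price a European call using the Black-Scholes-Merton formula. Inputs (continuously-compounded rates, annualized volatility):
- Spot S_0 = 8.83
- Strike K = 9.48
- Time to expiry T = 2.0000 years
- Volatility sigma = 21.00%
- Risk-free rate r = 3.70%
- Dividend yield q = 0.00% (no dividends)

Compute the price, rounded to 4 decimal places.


d1 = (ln(S/K) + (r - q + 0.5*sigma^2) * T) / (sigma * sqrt(T)) = 0.15849529
d2 = d1 - sigma * sqrt(T) = -0.13848956
exp(-rT) = 0.92867169; exp(-qT) = 1.00000000
C = S_0 * exp(-qT) * N(d1) - K * exp(-rT) * N(d2)
N(d1) = 0.56296673; N(d2) = 0.44492676
C = 8.8300 * 1.00000000 * 0.56296673 - 9.4800 * 0.92867169 * 0.44492676 = 1.0539

Answer: Price = 1.0539


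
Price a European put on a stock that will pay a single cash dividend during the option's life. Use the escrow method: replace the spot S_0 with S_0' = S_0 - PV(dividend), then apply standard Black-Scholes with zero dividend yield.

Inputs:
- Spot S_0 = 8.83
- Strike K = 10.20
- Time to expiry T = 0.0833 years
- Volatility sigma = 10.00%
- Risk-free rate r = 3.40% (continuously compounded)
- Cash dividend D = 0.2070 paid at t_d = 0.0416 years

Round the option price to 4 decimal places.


Answer: Price = 1.5479

Derivation:
PV(D) = D * exp(-r * t_d) = 0.2070 * 0.99858660 = 0.20670743
S_0' = S_0 - PV(D) = 8.8300 - 0.20670743 = 8.62329257
d1 = (ln(S_0'/K) + (r + sigma^2/2)*T) / (sigma*sqrt(T)) = -5.70554800
d2 = d1 - sigma*sqrt(T) = -5.73440974
exp(-rT) = 0.99717181
N(-d1) = 0.99999999; N(-d2) = 1.00000000
P = K * exp(-rT) * N(-d2) - S_0' * N(-d1) = 10.2000 * 0.99717181 * 1.00000000 - 8.62329257 * 0.99999999 = 1.5479


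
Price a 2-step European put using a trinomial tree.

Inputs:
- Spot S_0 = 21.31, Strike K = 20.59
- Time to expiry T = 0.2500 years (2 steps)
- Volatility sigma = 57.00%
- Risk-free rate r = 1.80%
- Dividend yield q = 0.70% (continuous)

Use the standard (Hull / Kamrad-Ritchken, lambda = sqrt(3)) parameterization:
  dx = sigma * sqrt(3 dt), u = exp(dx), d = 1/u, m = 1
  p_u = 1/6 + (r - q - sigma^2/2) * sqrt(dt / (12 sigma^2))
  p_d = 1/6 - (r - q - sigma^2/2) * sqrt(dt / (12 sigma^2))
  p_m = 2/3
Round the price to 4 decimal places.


Answer: Price = V(0,0) = 1.8032

Derivation:
dt = T/N = 0.125000; dx = sigma*sqrt(3*dt) = 0.349052
u = exp(dx) = 1.417723; d = 1/u = 0.705356
p_u = 0.139549, p_m = 0.666667, p_d = 0.193785
Discount per step: exp(-r*dt) = 0.997753
Stock lattice S(k, j) with j the centered position index:
  k=0: S(0,+0) = 21.3100
  k=1: S(1,-1) = 15.0311; S(1,+0) = 21.3100; S(1,+1) = 30.2117
  k=2: S(2,-2) = 10.6023; S(2,-1) = 15.0311; S(2,+0) = 21.3100; S(2,+1) = 30.2117; S(2,+2) = 42.8318
Terminal payoffs V(N, j) = max(K - S_T, 0):
  V(2,-2) = 9.987690; V(2,-1) = 5.558858; V(2,+0) = 0.000000; V(2,+1) = 0.000000; V(2,+2) = 0.000000
Backward induction: V(k, j) = exp(-r*dt) * [p_u * V(k+1, j+1) + p_m * V(k+1, j) + p_d * V(k+1, j-1)]
  V(1,-1) = exp(-r*dt) * [p_u*0.000000 + p_m*5.558858 + p_d*9.987690] = 5.628689
  V(1,+0) = exp(-r*dt) * [p_u*0.000000 + p_m*0.000000 + p_d*5.558858] = 1.074801
  V(1,+1) = exp(-r*dt) * [p_u*0.000000 + p_m*0.000000 + p_d*0.000000] = 0.000000
  V(0,+0) = exp(-r*dt) * [p_u*0.000000 + p_m*1.074801 + p_d*5.628689] = 1.803226


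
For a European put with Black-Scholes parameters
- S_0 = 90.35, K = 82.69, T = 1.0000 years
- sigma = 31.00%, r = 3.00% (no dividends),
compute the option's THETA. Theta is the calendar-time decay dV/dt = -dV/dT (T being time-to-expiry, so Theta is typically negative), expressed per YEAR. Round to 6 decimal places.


Answer: Theta = -3.848263

Derivation:
d1 = 0.5375559397; d2 = 0.2275559397
phi(d1) = 0.3452723589; exp(-qT) = 1.0000000000; exp(-rT) = 0.9704455335
Theta = -S*exp(-qT)*phi(d1)*sigma/(2*sqrt(T)) + r*K*exp(-rT)*N(-d2) - q*S*exp(-qT)*N(-d1)
N(-d1) = 0.2954418277; N(-d2) = 0.4099957382; sqrt(T) = 1.0000000000
Term 1 = -90.3500 * 1.0000000000 * 0.3452723589 * 0.3100 / (2 * 1.0000000000) = -4.8352804321
Term 2 = 0.0300 * 82.6900 * 0.9704455335 * 0.4099957382 = 0.9870172765
Term 3 = 0 (no dividend yield, q = 0)
Theta = -4.8352804321 + (0.9870172765) + (0.0000000000) = -3.848263


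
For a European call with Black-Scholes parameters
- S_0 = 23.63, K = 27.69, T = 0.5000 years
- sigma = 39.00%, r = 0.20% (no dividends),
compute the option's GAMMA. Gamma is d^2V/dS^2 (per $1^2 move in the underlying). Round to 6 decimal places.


Answer: Gamma = 0.055732

Derivation:
d1 = -0.4334355917; d2 = -0.7092072364
phi(d1) = 0.3631745380; exp(-qT) = 1.0000000000; exp(-rT) = 0.9990004998
Gamma = exp(-qT) * phi(d1) / (S * sigma * sqrt(T)) = 1.0000000000 * 0.3631745380 / (23.6300 * 0.3900 * 0.7071067812) = 0.055732


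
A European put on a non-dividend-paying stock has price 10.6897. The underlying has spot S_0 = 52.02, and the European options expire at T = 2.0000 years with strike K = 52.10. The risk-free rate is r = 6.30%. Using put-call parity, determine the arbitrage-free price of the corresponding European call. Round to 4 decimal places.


Put-call parity: C - P = S_0 * exp(-qT) - K * exp(-rT).
S_0 * exp(-qT) = 52.0200 * 1.00000000 = 52.02000000
K * exp(-rT) = 52.1000 * 0.88161485 = 45.93213352
C = P + S*exp(-qT) - K*exp(-rT)
C = 10.6897 + 52.02000000 - 45.93213352 = 16.7776

Answer: Call price = 16.7776


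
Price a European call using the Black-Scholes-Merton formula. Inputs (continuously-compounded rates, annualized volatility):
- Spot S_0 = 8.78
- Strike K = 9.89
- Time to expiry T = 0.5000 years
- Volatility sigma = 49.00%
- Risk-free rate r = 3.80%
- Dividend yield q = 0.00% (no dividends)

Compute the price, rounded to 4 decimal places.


d1 = (ln(S/K) + (r - q + 0.5*sigma^2) * T) / (sigma * sqrt(T)) = -0.11551163
d2 = d1 - sigma * sqrt(T) = -0.46199395
exp(-rT) = 0.98117936; exp(-qT) = 1.00000000
C = S_0 * exp(-qT) * N(d1) - K * exp(-rT) * N(d2)
N(d1) = 0.45401980; N(d2) = 0.32204283
C = 8.7800 * 1.00000000 * 0.45401980 - 9.8900 * 0.98117936 * 0.32204283 = 0.8612

Answer: Price = 0.8612


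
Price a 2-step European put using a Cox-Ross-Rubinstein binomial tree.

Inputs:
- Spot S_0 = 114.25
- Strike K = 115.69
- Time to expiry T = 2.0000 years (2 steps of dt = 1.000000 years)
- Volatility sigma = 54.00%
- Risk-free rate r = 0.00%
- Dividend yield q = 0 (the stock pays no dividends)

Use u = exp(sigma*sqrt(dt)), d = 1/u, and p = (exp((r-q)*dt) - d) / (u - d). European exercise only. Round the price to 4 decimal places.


dt = T/N = 1.000000
u = exp(sigma*sqrt(dt)) = 1.716007; d = 1/u = 0.582748
p = (exp((r-q)*dt) - d) / (u - d) = 0.368188
Discount per step: exp(-r*dt) = 1.000000
Stock lattice S(k, i) with i counting down-moves:
  k=0: S(0,0) = 114.2500
  k=1: S(1,0) = 196.0538; S(1,1) = 66.5790
  k=2: S(2,0) = 336.4296; S(2,1) = 114.2500; S(2,2) = 38.7988
Terminal payoffs V(N, i) = max(K - S_T, 0):
  V(2,0) = 0.000000; V(2,1) = 1.440000; V(2,2) = 76.891211
Backward induction: V(k, i) = exp(-r*dt) * [p * V(k+1, i) + (1-p) * V(k+1, i+1)].
  V(1,0) = exp(-r*dt) * [p*0.000000 + (1-p)*1.440000] = 0.909810
  V(1,1) = exp(-r*dt) * [p*1.440000 + (1-p)*76.891211] = 49.111012
  V(0,0) = exp(-r*dt) * [p*0.909810 + (1-p)*49.111012] = 31.363928

Answer: Price = V(0,0) = 31.3639


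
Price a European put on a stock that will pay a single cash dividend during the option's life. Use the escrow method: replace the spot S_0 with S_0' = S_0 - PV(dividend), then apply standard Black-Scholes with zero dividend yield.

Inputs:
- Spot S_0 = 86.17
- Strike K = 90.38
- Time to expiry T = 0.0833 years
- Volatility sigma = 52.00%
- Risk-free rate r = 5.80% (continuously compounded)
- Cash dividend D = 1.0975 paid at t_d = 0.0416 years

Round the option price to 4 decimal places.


PV(D) = D * exp(-r * t_d) = 1.0975 * 0.99759011 = 1.09485514
S_0' = S_0 - PV(D) = 86.1700 - 1.09485514 = 85.07514486
d1 = (ln(S_0'/K) + (r + sigma^2/2)*T) / (sigma*sqrt(T)) = -0.29580365
d2 = d1 - sigma*sqrt(T) = -0.44588470
exp(-rT) = 0.99518025
N(-d1) = 0.61630998; N(-d2) = 0.67215973
P = K * exp(-rT) * N(-d2) - S_0' * N(-d1) = 90.3800 * 0.99518025 * 0.67215973 - 85.07514486 * 0.61630998 = 8.0243

Answer: Price = 8.0243


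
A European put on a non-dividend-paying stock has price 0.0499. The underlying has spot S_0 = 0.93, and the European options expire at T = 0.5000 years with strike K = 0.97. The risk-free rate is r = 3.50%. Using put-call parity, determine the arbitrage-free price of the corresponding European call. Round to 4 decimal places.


Answer: Call price = 0.0267

Derivation:
Put-call parity: C - P = S_0 * exp(-qT) - K * exp(-rT).
S_0 * exp(-qT) = 0.9300 * 1.00000000 = 0.93000000
K * exp(-rT) = 0.9700 * 0.98265224 = 0.95317267
C = P + S*exp(-qT) - K*exp(-rT)
C = 0.0499 + 0.93000000 - 0.95317267 = 0.0267


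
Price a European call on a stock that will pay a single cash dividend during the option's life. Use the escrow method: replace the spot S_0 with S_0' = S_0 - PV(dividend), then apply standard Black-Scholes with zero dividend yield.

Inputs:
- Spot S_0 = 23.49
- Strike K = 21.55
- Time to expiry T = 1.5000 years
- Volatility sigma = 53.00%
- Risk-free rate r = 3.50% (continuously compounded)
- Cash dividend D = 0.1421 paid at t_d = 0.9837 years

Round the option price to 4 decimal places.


Answer: Price = 7.1378

Derivation:
PV(D) = D * exp(-r * t_d) = 0.1421 * 0.96615645 = 0.13729083
S_0' = S_0 - PV(D) = 23.4900 - 0.13729083 = 23.35270917
d1 = (ln(S_0'/K) + (r + sigma^2/2)*T) / (sigma*sqrt(T)) = 0.52920099
d2 = d1 - sigma*sqrt(T) = -0.11991379
exp(-rT) = 0.94885432
N(d1) = 0.70166699; N(d2) = 0.45227572
C = S_0' * N(d1) - K * exp(-rT) * N(d2) = 23.35270917 * 0.70166699 - 21.5500 * 0.94885432 * 0.45227572 = 7.1378


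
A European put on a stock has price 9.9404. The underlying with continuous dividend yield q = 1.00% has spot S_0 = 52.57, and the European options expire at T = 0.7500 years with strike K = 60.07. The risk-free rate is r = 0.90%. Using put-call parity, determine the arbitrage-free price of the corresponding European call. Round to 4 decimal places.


Answer: Call price = 2.4517

Derivation:
Put-call parity: C - P = S_0 * exp(-qT) - K * exp(-rT).
S_0 * exp(-qT) = 52.5700 * 0.99252805 = 52.17719984
K * exp(-rT) = 60.0700 * 0.99327273 = 59.66589290
C = P + S*exp(-qT) - K*exp(-rT)
C = 9.9404 + 52.17719984 - 59.66589290 = 2.4517


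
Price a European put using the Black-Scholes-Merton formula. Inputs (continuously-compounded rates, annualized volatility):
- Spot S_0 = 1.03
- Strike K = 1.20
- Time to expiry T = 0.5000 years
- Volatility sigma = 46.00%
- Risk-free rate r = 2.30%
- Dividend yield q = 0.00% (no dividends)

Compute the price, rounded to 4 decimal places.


d1 = (ln(S/K) + (r - q + 0.5*sigma^2) * T) / (sigma * sqrt(T)) = -0.27166045
d2 = d1 - sigma * sqrt(T) = -0.59692957
exp(-rT) = 0.98856587; exp(-qT) = 1.00000000
P = K * exp(-rT) * N(-d2) - S_0 * exp(-qT) * N(-d1)
N(-d1) = 0.60705844; N(-d2) = 0.72472280
P = 1.2000 * 0.98856587 * 0.72472280 - 1.0300 * 1.00000000 * 0.60705844 = 0.2345

Answer: Price = 0.2345


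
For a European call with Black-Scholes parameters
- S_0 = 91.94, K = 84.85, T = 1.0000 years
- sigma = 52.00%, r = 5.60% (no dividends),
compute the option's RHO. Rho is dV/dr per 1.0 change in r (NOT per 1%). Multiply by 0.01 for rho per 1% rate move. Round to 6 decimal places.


d1 = 0.5220215360; d2 = 0.0020215360
phi(d1) = 0.3481256590; exp(-qT) = 1.0000000000; exp(-rT) = 0.9455391359
N(d2) = 0.5008064756
Rho = K*T*exp(-rT)*N(d2) = 84.8500 * 1.0000 * 0.9455391359 * 0.5008064756 = 40.179201

Answer: Rho = 40.179201


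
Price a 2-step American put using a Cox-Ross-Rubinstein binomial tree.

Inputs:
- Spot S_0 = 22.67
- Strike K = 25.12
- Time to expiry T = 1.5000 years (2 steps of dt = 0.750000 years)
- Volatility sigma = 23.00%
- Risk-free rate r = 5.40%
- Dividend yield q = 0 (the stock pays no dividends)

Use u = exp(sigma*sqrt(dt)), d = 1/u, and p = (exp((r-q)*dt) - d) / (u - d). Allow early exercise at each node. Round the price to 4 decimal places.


Answer: Price = V(0,0) = 3.3648

Derivation:
dt = T/N = 0.750000
u = exp(sigma*sqrt(dt)) = 1.220409; d = 1/u = 0.819398
p = (exp((r-q)*dt) - d) / (u - d) = 0.553435
Discount per step: exp(-r*dt) = 0.960309
Stock lattice S(k, i) with i counting down-moves:
  k=0: S(0,0) = 22.6700
  k=1: S(1,0) = 27.6667; S(1,1) = 18.5757
  k=2: S(2,0) = 33.7646; S(2,1) = 22.6700; S(2,2) = 15.2209
Terminal payoffs V(N, i) = max(K - S_T, 0):
  V(2,0) = 0.000000; V(2,1) = 2.450000; V(2,2) = 9.899080
Backward induction: V(k, i) = exp(-r*dt) * [p * V(k+1, i) + (1-p) * V(k+1, i+1)]; then take max(V_cont, immediate exercise) for American.
  V(1,0) = exp(-r*dt) * [p*0.000000 + (1-p)*2.450000] = 1.050659; exercise = 0.000000; V(1,0) = max -> 1.050659
  V(1,1) = exp(-r*dt) * [p*2.450000 + (1-p)*9.899080] = 5.547223; exercise = 6.544256; V(1,1) = max -> 6.544256
  V(0,0) = exp(-r*dt) * [p*1.050659 + (1-p)*6.544256] = 3.364833; exercise = 2.450000; V(0,0) = max -> 3.364833


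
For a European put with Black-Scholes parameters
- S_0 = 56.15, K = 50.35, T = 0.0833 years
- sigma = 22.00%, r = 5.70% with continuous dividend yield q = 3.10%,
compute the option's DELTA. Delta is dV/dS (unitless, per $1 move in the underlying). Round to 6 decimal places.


d1 = 1.7829474474; d2 = 1.7194516208
phi(d1) = 0.0813992408; exp(-qT) = 0.9974210313; exp(-rT) = 0.9952631544
N(-d1) = 0.0372974292
Delta = -exp(-qT) * N(-d1) = -0.9974210313 * 0.0372974292 = -0.037201

Answer: Delta = -0.037201


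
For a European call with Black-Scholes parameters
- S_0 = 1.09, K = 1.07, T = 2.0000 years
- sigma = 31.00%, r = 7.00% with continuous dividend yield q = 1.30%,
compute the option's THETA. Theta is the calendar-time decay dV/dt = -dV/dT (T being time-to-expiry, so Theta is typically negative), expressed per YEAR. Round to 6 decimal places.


Answer: Theta = -0.065596

Derivation:
d1 = 0.5214776741; d2 = 0.0830714698
phi(d1) = 0.3482244571; exp(-qT) = 0.9743350896; exp(-rT) = 0.8693582354
Theta = -S*exp(-qT)*phi(d1)*sigma/(2*sqrt(T)) - r*K*exp(-rT)*N(d2) + q*S*exp(-qT)*N(d1)
N(d1) = 0.6989829728; N(d2) = 0.5331026444; sqrt(T) = 1.4142135624
Term 1 = -1.0900 * 0.9743350896 * 0.3482244571 * 0.3100 / (2 * 1.4142135624) = -0.0405331925
Term 2 = -0.0700 * 1.0700 * 0.8693582354 * 0.5331026444 = -0.0347129423
Term 3 = 0.0130 * 1.0900 * 0.9743350896 * 0.6989829728 = 0.0096503883
Theta = -0.0405331925 + (-0.0347129423) + (0.0096503883) = -0.065596


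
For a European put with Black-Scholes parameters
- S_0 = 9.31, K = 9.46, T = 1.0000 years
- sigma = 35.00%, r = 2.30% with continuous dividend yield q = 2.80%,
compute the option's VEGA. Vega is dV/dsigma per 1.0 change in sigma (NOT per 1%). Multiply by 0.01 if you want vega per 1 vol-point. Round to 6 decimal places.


d1 = 0.1150477378; d2 = -0.2349522622
phi(d1) = 0.3963108011; exp(-qT) = 0.9723883668; exp(-rT) = 0.9772624838
Vega = S * exp(-qT) * phi(d1) * sqrt(T) = 9.3100 * 0.9723883668 * 0.3963108011 * 1.0000000000 = 3.587776

Answer: Vega = 3.587776


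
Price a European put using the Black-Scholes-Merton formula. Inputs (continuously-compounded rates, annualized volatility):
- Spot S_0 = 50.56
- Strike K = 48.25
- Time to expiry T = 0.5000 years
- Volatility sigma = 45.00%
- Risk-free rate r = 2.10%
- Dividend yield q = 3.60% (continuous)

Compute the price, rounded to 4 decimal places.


Answer: Price = 5.2468

Derivation:
d1 = (ln(S/K) + (r - q + 0.5*sigma^2) * T) / (sigma * sqrt(T)) = 0.28249677
d2 = d1 - sigma * sqrt(T) = -0.03570128
exp(-rT) = 0.98955493; exp(-qT) = 0.98216103
P = K * exp(-rT) * N(-d2) - S_0 * exp(-qT) * N(-d1)
N(-d1) = 0.38878131; N(-d2) = 0.51423973
P = 48.2500 * 0.98955493 * 0.51423973 - 50.5600 * 0.98216103 * 0.38878131 = 5.2468


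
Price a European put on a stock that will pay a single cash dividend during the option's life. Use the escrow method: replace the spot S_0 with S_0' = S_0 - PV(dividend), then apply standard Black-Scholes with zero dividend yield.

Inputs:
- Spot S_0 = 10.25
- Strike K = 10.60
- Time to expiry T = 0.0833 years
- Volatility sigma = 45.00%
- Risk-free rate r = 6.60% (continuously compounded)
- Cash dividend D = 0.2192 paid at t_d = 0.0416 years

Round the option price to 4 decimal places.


Answer: Price = 0.8262

Derivation:
PV(D) = D * exp(-r * t_d) = 0.2192 * 0.99725817 = 0.21859899
S_0' = S_0 - PV(D) = 10.2500 - 0.21859899 = 10.03140101
d1 = (ln(S_0'/K) + (r + sigma^2/2)*T) / (sigma*sqrt(T)) = -0.31723507
d2 = d1 - sigma*sqrt(T) = -0.44711290
exp(-rT) = 0.99451729
N(-d1) = 0.62446738; N(-d2) = 0.67260323
P = K * exp(-rT) * N(-d2) - S_0' * N(-d1) = 10.6000 * 0.99451729 * 0.67260323 - 10.03140101 * 0.62446738 = 0.8262


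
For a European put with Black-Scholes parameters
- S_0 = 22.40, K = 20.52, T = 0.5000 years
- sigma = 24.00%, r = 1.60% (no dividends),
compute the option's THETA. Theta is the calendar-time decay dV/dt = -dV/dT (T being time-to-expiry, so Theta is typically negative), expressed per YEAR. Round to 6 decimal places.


d1 = 0.6485403000; d2 = 0.4788346725
phi(d1) = 0.3232785985; exp(-qT) = 1.0000000000; exp(-rT) = 0.9920319148
Theta = -S*exp(-qT)*phi(d1)*sigma/(2*sqrt(T)) + r*K*exp(-rT)*N(-d2) - q*S*exp(-qT)*N(-d1)
N(-d1) = 0.2583177771; N(-d2) = 0.3160281242; sqrt(T) = 0.7071067812
Term 1 = -22.4000 * 1.0000000000 * 0.3232785985 * 0.2400 / (2 * 0.7071067812) = -1.2289132220
Term 2 = 0.0160 * 20.5200 * 0.9920319148 * 0.3160281242 = 0.1029315983
Term 3 = 0 (no dividend yield, q = 0)
Theta = -1.2289132220 + (0.1029315983) + (0.0000000000) = -1.125982

Answer: Theta = -1.125982


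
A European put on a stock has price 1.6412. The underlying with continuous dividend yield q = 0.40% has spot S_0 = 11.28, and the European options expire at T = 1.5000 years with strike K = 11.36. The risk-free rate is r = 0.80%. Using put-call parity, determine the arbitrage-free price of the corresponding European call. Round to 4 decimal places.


Answer: Call price = 1.6292

Derivation:
Put-call parity: C - P = S_0 * exp(-qT) - K * exp(-rT).
S_0 * exp(-qT) = 11.2800 * 0.99401796 = 11.21252263
K * exp(-rT) = 11.3600 * 0.98807171 = 11.22449466
C = P + S*exp(-qT) - K*exp(-rT)
C = 1.6412 + 11.21252263 - 11.22449466 = 1.6292


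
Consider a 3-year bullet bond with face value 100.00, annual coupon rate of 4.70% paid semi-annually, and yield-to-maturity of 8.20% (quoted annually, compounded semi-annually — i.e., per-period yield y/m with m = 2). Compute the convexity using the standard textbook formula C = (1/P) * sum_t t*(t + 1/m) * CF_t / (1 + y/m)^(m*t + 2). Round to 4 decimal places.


Coupon per period c = face * coupon_rate / m = 2.350000
Periods per year m = 2; per-period yield y/m = 0.041000
Number of cashflows N = 6
Cashflows (t years, CF_t, discount factor 1/(1+y/m)^(m*t), PV):
  t = 0.5000: CF_t = 2.350000, DF = 0.960615, PV = 2.257445
  t = 1.0000: CF_t = 2.350000, DF = 0.922781, PV = 2.168535
  t = 1.5000: CF_t = 2.350000, DF = 0.886437, PV = 2.083127
  t = 2.0000: CF_t = 2.350000, DF = 0.851524, PV = 2.001082
  t = 2.5000: CF_t = 2.350000, DF = 0.817987, PV = 1.922269
  t = 3.0000: CF_t = 102.350000, DF = 0.785770, PV = 80.423593
Price P = sum_t PV_t = 90.856050
Convexity numerator sum_t t*(t + 1/m) * CF_t / (1+y/m)^(m*t + 2):
  t = 0.5000: term = 1.041563
  t = 1.0000: term = 3.001623
  t = 1.5000: term = 5.766808
  t = 2.0000: term = 9.232801
  t = 2.5000: term = 13.303748
  t = 3.0000: term = 779.240130
Convexity = (1/P) * sum = 811.586674 / 90.856050 = 8.932665

Answer: Convexity = 8.9327


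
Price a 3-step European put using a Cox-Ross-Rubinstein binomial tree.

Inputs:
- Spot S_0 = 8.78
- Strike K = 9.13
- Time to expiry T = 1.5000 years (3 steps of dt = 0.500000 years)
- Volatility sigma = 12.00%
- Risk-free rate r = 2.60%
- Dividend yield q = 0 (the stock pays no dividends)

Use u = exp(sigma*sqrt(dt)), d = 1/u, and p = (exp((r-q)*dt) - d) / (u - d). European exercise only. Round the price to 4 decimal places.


dt = T/N = 0.500000
u = exp(sigma*sqrt(dt)) = 1.088557; d = 1/u = 0.918647
p = (exp((r-q)*dt) - d) / (u - d) = 0.555810
Discount per step: exp(-r*dt) = 0.987084
Stock lattice S(k, i) with i counting down-moves:
  k=0: S(0,0) = 8.7800
  k=1: S(1,0) = 9.5575; S(1,1) = 8.0657
  k=2: S(2,0) = 10.4039; S(2,1) = 8.7800; S(2,2) = 7.4096
  k=3: S(3,0) = 11.3253; S(3,1) = 9.5575; S(3,2) = 8.0657; S(3,3) = 6.8068
Terminal payoffs V(N, i) = max(K - S_T, 0):
  V(3,0) = 0.000000; V(3,1) = 0.000000; V(3,2) = 1.064275; V(3,3) = 2.323228
Backward induction: V(k, i) = exp(-r*dt) * [p * V(k+1, i) + (1-p) * V(k+1, i+1)].
  V(2,0) = exp(-r*dt) * [p*0.000000 + (1-p)*0.000000] = 0.000000
  V(2,1) = exp(-r*dt) * [p*0.000000 + (1-p)*1.064275] = 0.466634
  V(2,2) = exp(-r*dt) * [p*1.064275 + (1-p)*2.323228] = 1.602520
  V(1,0) = exp(-r*dt) * [p*0.000000 + (1-p)*0.466634] = 0.204597
  V(1,1) = exp(-r*dt) * [p*0.466634 + (1-p)*1.602520] = 0.958639
  V(0,0) = exp(-r*dt) * [p*0.204597 + (1-p)*0.958639] = 0.532566

Answer: Price = V(0,0) = 0.5326


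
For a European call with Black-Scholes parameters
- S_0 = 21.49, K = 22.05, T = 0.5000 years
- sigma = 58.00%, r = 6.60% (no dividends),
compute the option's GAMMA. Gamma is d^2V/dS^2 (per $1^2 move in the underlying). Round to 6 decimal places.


d1 = 0.2227998587; d2 = -0.1873220743
phi(d1) = 0.3891624467; exp(-qT) = 1.0000000000; exp(-rT) = 0.9675385596
Gamma = exp(-qT) * phi(d1) / (S * sigma * sqrt(T)) = 1.0000000000 * 0.3891624467 / (21.4900 * 0.5800 * 0.7071067812) = 0.044155

Answer: Gamma = 0.044155


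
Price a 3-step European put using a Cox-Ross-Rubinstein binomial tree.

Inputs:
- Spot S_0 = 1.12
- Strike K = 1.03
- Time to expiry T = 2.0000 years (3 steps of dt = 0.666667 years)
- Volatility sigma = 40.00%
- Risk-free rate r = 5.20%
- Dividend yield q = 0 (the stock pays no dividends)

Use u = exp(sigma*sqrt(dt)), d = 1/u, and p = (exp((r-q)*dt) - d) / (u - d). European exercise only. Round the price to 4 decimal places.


dt = T/N = 0.666667
u = exp(sigma*sqrt(dt)) = 1.386245; d = 1/u = 0.721373
p = (exp((r-q)*dt) - d) / (u - d) = 0.472123
Discount per step: exp(-r*dt) = 0.965927
Stock lattice S(k, i) with i counting down-moves:
  k=0: S(0,0) = 1.1200
  k=1: S(1,0) = 1.5526; S(1,1) = 0.8079
  k=2: S(2,0) = 2.1523; S(2,1) = 1.1200; S(2,2) = 0.5828
  k=3: S(3,0) = 2.9836; S(3,1) = 1.5526; S(3,2) = 0.8079; S(3,3) = 0.4204
Terminal payoffs V(N, i) = max(K - S_T, 0):
  V(3,0) = 0.000000; V(3,1) = 0.000000; V(3,2) = 0.222062; V(3,3) = 0.609566
Backward induction: V(k, i) = exp(-r*dt) * [p * V(k+1, i) + (1-p) * V(k+1, i+1)].
  V(2,0) = exp(-r*dt) * [p*0.000000 + (1-p)*0.000000] = 0.000000
  V(2,1) = exp(-r*dt) * [p*0.000000 + (1-p)*0.222062] = 0.113227
  V(2,2) = exp(-r*dt) * [p*0.222062 + (1-p)*0.609566] = 0.412080
  V(1,0) = exp(-r*dt) * [p*0.000000 + (1-p)*0.113227] = 0.057734
  V(1,1) = exp(-r*dt) * [p*0.113227 + (1-p)*0.412080] = 0.261752
  V(0,0) = exp(-r*dt) * [p*0.057734 + (1-p)*0.261752] = 0.159793

Answer: Price = V(0,0) = 0.1598


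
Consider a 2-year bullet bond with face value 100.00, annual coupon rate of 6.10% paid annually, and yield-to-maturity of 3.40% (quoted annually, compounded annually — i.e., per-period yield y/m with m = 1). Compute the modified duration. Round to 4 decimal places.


Coupon per period c = face * coupon_rate / m = 6.100000
Periods per year m = 1; per-period yield y/m = 0.034000
Number of cashflows N = 2
Cashflows (t years, CF_t, discount factor 1/(1+y/m)^(m*t), PV):
  t = 1.0000: CF_t = 6.100000, DF = 0.967118, PV = 5.899420
  t = 2.0000: CF_t = 106.100000, DF = 0.935317, PV = 99.237155
Price P = sum_t PV_t = 105.136575
First compute Macaulay numerator sum_t t * PV_t:
  t * PV_t at t = 1.0000: 5.899420
  t * PV_t at t = 2.0000: 198.474311
Macaulay duration D = 204.373730 / 105.136575 = 1.943888
Modified duration = D / (1 + y/m) = 1.943888 / (1 + 0.034000) = 1.879969

Answer: Modified duration = 1.8800


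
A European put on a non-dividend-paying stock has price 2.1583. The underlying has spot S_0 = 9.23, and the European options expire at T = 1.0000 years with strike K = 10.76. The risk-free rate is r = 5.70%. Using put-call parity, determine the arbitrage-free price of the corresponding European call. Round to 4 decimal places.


Put-call parity: C - P = S_0 * exp(-qT) - K * exp(-rT).
S_0 * exp(-qT) = 9.2300 * 1.00000000 = 9.23000000
K * exp(-rT) = 10.7600 * 0.94459407 = 10.16383219
C = P + S*exp(-qT) - K*exp(-rT)
C = 2.1583 + 9.23000000 - 10.16383219 = 1.2245

Answer: Call price = 1.2245


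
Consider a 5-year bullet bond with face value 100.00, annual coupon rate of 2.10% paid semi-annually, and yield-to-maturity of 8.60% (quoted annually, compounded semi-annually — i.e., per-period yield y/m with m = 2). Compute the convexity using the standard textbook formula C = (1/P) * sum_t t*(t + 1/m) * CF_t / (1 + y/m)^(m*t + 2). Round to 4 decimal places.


Answer: Convexity = 23.4531

Derivation:
Coupon per period c = face * coupon_rate / m = 1.050000
Periods per year m = 2; per-period yield y/m = 0.043000
Number of cashflows N = 10
Cashflows (t years, CF_t, discount factor 1/(1+y/m)^(m*t), PV):
  t = 0.5000: CF_t = 1.050000, DF = 0.958773, PV = 1.006711
  t = 1.0000: CF_t = 1.050000, DF = 0.919245, PV = 0.965207
  t = 1.5000: CF_t = 1.050000, DF = 0.881347, PV = 0.925415
  t = 2.0000: CF_t = 1.050000, DF = 0.845012, PV = 0.887262
  t = 2.5000: CF_t = 1.050000, DF = 0.810174, PV = 0.850683
  t = 3.0000: CF_t = 1.050000, DF = 0.776773, PV = 0.815612
  t = 3.5000: CF_t = 1.050000, DF = 0.744749, PV = 0.781986
  t = 4.0000: CF_t = 1.050000, DF = 0.714045, PV = 0.749747
  t = 4.5000: CF_t = 1.050000, DF = 0.684607, PV = 0.718837
  t = 5.0000: CF_t = 101.050000, DF = 0.656382, PV = 66.327440
Price P = sum_t PV_t = 74.028901
Convexity numerator sum_t t*(t + 1/m) * CF_t / (1+y/m)^(m*t + 2):
  t = 0.5000: term = 0.462707
  t = 1.0000: term = 1.330894
  t = 1.5000: term = 2.552049
  t = 2.0000: term = 4.078059
  t = 2.5000: term = 5.864897
  t = 3.0000: term = 7.872345
  t = 3.5000: term = 10.063720
  t = 4.0000: term = 12.405627
  t = 4.5000: term = 14.867722
  t = 5.0000: term = 1676.707514
Convexity = (1/P) * sum = 1736.205534 / 74.028901 = 23.453077


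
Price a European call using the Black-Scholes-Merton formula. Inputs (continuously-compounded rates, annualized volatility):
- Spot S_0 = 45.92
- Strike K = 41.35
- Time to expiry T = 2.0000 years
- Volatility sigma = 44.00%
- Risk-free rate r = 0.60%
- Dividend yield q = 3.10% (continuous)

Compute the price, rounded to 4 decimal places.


Answer: Price = 11.4523

Derivation:
d1 = (ln(S/K) + (r - q + 0.5*sigma^2) * T) / (sigma * sqrt(T)) = 0.39923945
d2 = d1 - sigma * sqrt(T) = -0.22301452
exp(-rT) = 0.98807171; exp(-qT) = 0.93988289
C = S_0 * exp(-qT) * N(d1) - K * exp(-rT) * N(d2)
N(d1) = 0.65514161; N(d2) = 0.41176210
C = 45.9200 * 0.93988289 * 0.65514161 - 41.3500 * 0.98807171 * 0.41176210 = 11.4523


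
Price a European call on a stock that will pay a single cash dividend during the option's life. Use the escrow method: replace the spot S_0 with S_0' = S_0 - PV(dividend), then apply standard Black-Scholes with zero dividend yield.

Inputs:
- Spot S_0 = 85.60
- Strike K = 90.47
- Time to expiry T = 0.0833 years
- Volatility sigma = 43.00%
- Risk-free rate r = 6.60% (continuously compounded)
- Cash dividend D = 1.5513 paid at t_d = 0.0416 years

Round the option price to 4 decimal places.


Answer: Price = 1.9756

Derivation:
PV(D) = D * exp(-r * t_d) = 1.5513 * 0.99725817 = 1.54704659
S_0' = S_0 - PV(D) = 85.6000 - 1.54704659 = 84.05295341
d1 = (ln(S_0'/K) + (r + sigma^2/2)*T) / (sigma*sqrt(T)) = -0.48646056
d2 = d1 - sigma*sqrt(T) = -0.61056604
exp(-rT) = 0.99451729
N(d1) = 0.31332033; N(d2) = 0.27074346
C = S_0' * N(d1) - K * exp(-rT) * N(d2) = 84.05295341 * 0.31332033 - 90.4700 * 0.99451729 * 0.27074346 = 1.9756


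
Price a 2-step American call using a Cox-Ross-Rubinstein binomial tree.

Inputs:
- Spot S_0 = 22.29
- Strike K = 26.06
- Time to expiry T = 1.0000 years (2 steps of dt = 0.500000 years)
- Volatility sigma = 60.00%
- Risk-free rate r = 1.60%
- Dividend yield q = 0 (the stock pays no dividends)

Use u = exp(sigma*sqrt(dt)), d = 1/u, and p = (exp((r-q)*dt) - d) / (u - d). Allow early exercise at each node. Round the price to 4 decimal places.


dt = T/N = 0.500000
u = exp(sigma*sqrt(dt)) = 1.528465; d = 1/u = 0.654251
p = (exp((r-q)*dt) - d) / (u - d) = 0.404685
Discount per step: exp(-r*dt) = 0.992032
Stock lattice S(k, i) with i counting down-moves:
  k=0: S(0,0) = 22.2900
  k=1: S(1,0) = 34.0695; S(1,1) = 14.5833
  k=2: S(2,0) = 52.0740; S(2,1) = 22.2900; S(2,2) = 9.5411
Terminal payoffs V(N, i) = max(S_T - K, 0):
  V(2,0) = 26.014026; V(2,1) = 0.000000; V(2,2) = 0.000000
Backward induction: V(k, i) = exp(-r*dt) * [p * V(k+1, i) + (1-p) * V(k+1, i+1)]; then take max(V_cont, immediate exercise) for American.
  V(1,0) = exp(-r*dt) * [p*26.014026 + (1-p)*0.000000] = 10.443593; exercise = 8.009488; V(1,0) = max -> 10.443593
  V(1,1) = exp(-r*dt) * [p*0.000000 + (1-p)*0.000000] = 0.000000; exercise = 0.000000; V(1,1) = max -> 0.000000
  V(0,0) = exp(-r*dt) * [p*10.443593 + (1-p)*0.000000] = 4.192685; exercise = 0.000000; V(0,0) = max -> 4.192685

Answer: Price = V(0,0) = 4.1927


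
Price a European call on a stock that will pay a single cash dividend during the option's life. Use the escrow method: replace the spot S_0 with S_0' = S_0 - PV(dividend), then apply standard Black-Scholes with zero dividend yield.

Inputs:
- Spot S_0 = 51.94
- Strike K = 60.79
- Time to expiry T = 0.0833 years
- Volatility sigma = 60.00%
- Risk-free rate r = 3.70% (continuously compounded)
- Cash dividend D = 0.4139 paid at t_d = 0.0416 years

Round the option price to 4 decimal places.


PV(D) = D * exp(-r * t_d) = 0.4139 * 0.99846198 = 0.41326342
S_0' = S_0 - PV(D) = 51.9400 - 0.41326342 = 51.52673658
d1 = (ln(S_0'/K) + (r + sigma^2/2)*T) / (sigma*sqrt(T)) = -0.85030895
d2 = d1 - sigma*sqrt(T) = -1.02347939
exp(-rT) = 0.99692264
N(d1) = 0.19757667; N(d2) = 0.15304062
C = S_0' * N(d1) - K * exp(-rT) * N(d2) = 51.52673658 * 0.19757667 - 60.7900 * 0.99692264 * 0.15304062 = 0.9058

Answer: Price = 0.9058


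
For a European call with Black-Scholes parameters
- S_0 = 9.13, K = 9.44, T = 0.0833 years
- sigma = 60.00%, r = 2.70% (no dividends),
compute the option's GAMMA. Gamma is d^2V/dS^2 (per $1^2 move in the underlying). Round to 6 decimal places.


Answer: Gamma = 0.251233

Derivation:
d1 = -0.0932444700; d2 = -0.2664149063
phi(d1) = 0.3972117366; exp(-qT) = 1.0000000000; exp(-rT) = 0.9977534273
Gamma = exp(-qT) * phi(d1) / (S * sigma * sqrt(T)) = 1.0000000000 * 0.3972117366 / (9.1300 * 0.6000 * 0.2886173938) = 0.251233


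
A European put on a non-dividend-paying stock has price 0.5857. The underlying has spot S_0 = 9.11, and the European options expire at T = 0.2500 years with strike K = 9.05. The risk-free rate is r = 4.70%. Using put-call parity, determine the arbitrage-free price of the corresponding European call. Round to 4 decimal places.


Put-call parity: C - P = S_0 * exp(-qT) - K * exp(-rT).
S_0 * exp(-qT) = 9.1100 * 1.00000000 = 9.11000000
K * exp(-rT) = 9.0500 * 0.98831876 = 8.94428479
C = P + S*exp(-qT) - K*exp(-rT)
C = 0.5857 + 9.11000000 - 8.94428479 = 0.7514

Answer: Call price = 0.7514


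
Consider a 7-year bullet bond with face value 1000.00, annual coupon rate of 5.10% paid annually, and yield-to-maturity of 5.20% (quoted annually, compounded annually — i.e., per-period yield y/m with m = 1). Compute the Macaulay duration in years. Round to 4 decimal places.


Coupon per period c = face * coupon_rate / m = 51.000000
Periods per year m = 1; per-period yield y/m = 0.052000
Number of cashflows N = 7
Cashflows (t years, CF_t, discount factor 1/(1+y/m)^(m*t), PV):
  t = 1.0000: CF_t = 51.000000, DF = 0.950570, PV = 48.479087
  t = 2.0000: CF_t = 51.000000, DF = 0.903584, PV = 46.082783
  t = 3.0000: CF_t = 51.000000, DF = 0.858920, PV = 43.804927
  t = 4.0000: CF_t = 51.000000, DF = 0.816464, PV = 41.639664
  t = 5.0000: CF_t = 51.000000, DF = 0.776106, PV = 39.581430
  t = 6.0000: CF_t = 51.000000, DF = 0.737744, PV = 37.624933
  t = 7.0000: CF_t = 1051.000000, DF = 0.701277, PV = 737.042510
Price P = sum_t PV_t = 994.255334
Macaulay numerator sum_t t * PV_t:
  t * PV_t at t = 1.0000: 48.479087
  t * PV_t at t = 2.0000: 92.165565
  t * PV_t at t = 3.0000: 131.414780
  t * PV_t at t = 4.0000: 166.558656
  t * PV_t at t = 5.0000: 197.907148
  t * PV_t at t = 6.0000: 225.749599
  t * PV_t at t = 7.0000: 5159.297572
Macaulay duration D = (sum_t t * PV_t) / P = 6021.572408 / 994.255334 = 6.056364

Answer: Macaulay duration = 6.0564 years
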